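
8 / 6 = 4 / 3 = 1.33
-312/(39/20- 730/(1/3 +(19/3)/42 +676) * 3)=177292960/731519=242.36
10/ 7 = 1.43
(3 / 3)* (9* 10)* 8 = 720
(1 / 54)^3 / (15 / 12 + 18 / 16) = 1 / 373977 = 0.00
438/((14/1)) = 219/7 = 31.29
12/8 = 3/2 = 1.50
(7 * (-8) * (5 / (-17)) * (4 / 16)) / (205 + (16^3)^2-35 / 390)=0.00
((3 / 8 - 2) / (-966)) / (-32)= -13 / 247296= -0.00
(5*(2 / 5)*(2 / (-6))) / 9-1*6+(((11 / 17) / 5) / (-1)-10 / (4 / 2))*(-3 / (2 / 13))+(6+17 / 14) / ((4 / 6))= 6732577 / 64260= 104.77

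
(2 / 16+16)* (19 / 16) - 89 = -8941 / 128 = -69.85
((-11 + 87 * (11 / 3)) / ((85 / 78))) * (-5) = -24024 / 17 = -1413.18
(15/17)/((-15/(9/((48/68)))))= -3/4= -0.75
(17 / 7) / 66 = 17 / 462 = 0.04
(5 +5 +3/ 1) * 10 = 130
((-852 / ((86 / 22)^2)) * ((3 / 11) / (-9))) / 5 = 3124 / 9245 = 0.34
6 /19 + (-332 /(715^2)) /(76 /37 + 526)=29964825452 /94888983475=0.32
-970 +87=-883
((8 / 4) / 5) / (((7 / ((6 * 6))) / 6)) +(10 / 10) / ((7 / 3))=447 / 35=12.77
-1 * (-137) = 137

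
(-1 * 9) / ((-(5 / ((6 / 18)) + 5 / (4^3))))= 576 / 965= 0.60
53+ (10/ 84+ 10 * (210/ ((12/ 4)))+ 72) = 34655/ 42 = 825.12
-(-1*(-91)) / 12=-7.58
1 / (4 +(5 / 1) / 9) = 9 / 41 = 0.22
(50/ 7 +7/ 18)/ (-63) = -949/ 7938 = -0.12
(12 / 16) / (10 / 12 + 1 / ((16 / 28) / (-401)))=-9 / 8411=-0.00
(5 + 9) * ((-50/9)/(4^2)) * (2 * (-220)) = 19250/9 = 2138.89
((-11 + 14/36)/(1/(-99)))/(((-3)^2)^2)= 2101/162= 12.97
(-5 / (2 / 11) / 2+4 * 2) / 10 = -23 / 40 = -0.58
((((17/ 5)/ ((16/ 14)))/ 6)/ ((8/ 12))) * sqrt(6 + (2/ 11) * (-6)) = 357 * sqrt(66)/ 1760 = 1.65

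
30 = 30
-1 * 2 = -2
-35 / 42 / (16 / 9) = -15 / 32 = -0.47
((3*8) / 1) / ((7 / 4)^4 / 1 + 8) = 2048 / 1483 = 1.38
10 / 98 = 5 / 49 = 0.10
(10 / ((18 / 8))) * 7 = 280 / 9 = 31.11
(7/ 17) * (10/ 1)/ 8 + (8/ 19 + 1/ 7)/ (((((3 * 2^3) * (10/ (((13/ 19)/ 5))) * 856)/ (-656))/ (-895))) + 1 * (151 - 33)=4366239497/ 36772904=118.74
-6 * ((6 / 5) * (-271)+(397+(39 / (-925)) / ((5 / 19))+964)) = -28739004 / 4625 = -6213.84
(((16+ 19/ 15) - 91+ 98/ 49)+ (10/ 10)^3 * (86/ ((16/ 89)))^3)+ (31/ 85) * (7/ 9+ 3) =2522247041743/ 23040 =109472527.85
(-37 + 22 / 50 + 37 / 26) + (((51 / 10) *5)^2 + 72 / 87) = 23220963 / 37700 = 615.94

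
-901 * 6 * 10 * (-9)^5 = 3192188940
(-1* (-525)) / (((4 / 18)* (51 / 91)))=143325 / 34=4215.44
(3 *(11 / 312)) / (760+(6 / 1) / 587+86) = 6457 / 51647232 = 0.00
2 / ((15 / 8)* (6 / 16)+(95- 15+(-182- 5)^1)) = -0.02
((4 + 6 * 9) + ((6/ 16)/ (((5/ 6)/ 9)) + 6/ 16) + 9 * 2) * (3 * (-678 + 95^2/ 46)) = -116247.34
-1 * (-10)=10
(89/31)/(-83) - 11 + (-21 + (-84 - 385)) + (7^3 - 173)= -851752/2573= -331.03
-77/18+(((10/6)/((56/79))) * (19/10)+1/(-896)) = 217/1152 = 0.19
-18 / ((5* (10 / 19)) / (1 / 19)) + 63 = 1566 / 25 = 62.64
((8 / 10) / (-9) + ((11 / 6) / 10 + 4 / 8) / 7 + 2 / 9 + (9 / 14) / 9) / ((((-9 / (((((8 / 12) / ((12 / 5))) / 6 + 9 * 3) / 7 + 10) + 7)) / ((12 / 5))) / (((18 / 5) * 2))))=-12.11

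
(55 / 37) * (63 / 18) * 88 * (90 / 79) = 1524600 / 2923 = 521.59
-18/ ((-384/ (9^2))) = 243/ 64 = 3.80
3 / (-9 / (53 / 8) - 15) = -53 / 289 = -0.18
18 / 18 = 1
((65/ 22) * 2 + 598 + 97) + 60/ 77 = 54030/ 77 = 701.69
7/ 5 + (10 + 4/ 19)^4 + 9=7089119172/ 651605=10879.47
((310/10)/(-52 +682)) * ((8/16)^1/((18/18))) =31/1260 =0.02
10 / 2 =5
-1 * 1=-1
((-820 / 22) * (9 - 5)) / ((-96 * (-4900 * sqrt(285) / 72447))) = -52111 * sqrt(285) / 646800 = -1.36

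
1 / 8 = 0.12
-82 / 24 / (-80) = 41 / 960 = 0.04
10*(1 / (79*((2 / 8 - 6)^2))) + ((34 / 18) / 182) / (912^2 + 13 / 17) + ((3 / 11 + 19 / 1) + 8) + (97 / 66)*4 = 353005830096407993 / 10647026701629318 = 33.16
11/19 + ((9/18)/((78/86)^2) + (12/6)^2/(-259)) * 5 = 53005343/14969682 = 3.54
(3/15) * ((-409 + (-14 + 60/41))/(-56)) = 2469/1640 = 1.51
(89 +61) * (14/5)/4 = 105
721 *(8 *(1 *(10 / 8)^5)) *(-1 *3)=-52807.62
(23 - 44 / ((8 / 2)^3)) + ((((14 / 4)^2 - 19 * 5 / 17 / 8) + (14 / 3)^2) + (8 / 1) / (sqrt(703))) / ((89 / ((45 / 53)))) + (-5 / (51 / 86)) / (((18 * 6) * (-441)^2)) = 360 * sqrt(703) / 3316051 + 457393878024263 / 20211427034064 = 22.63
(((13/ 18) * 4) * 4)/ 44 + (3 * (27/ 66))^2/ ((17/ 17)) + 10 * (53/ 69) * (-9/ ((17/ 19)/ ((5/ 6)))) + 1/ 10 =-532396627/ 8515980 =-62.52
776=776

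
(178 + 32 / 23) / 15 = 4126 / 345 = 11.96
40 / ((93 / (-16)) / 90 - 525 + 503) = -1.81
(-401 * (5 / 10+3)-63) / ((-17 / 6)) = 8799 / 17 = 517.59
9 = 9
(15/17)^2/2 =225/578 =0.39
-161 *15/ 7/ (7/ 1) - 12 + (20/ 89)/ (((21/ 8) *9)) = -1030727/ 16821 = -61.28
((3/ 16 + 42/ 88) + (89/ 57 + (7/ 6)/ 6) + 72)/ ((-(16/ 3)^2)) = -2239763/ 856064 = -2.62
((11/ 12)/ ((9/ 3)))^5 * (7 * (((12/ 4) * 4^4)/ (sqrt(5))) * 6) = 38.42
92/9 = 10.22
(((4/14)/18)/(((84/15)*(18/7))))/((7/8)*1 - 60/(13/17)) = -65/4575123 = -0.00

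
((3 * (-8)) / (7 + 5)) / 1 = -2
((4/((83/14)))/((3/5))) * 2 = 2.25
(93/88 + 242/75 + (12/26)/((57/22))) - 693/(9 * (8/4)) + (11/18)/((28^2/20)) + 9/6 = -3896870693/119819700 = -32.52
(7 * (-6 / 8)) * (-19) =399 / 4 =99.75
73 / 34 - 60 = -1967 / 34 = -57.85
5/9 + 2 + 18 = 185/9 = 20.56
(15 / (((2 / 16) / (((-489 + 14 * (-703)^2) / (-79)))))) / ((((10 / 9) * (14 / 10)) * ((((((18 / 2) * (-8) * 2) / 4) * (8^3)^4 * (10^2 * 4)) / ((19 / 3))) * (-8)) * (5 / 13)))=-1708853939 / 121605986032025600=-0.00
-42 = -42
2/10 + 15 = 15.20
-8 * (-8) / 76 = 16 / 19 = 0.84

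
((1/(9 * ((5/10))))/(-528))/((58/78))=-13/22968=-0.00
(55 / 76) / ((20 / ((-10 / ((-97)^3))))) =55 / 138726296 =0.00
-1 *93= -93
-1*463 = -463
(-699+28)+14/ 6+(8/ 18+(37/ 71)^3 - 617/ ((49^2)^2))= -12405974091230260/ 18569571216399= -668.08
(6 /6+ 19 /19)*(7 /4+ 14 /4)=10.50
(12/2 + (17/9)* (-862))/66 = -7300/297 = -24.58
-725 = -725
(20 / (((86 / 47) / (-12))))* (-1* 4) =22560 / 43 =524.65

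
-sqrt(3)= -1.73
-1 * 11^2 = -121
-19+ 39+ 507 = 527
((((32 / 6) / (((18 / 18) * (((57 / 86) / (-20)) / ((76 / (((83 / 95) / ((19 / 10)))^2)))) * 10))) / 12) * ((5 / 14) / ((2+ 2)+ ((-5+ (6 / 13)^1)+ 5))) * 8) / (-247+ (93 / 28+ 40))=46623640960 / 30762478161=1.52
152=152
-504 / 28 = -18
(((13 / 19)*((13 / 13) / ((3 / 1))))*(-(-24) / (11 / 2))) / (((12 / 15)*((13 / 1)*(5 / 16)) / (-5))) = -320 / 209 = -1.53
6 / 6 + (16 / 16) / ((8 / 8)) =2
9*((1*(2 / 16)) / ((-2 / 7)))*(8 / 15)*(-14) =147 / 5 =29.40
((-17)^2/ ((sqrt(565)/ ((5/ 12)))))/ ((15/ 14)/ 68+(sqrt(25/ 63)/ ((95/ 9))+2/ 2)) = -177732688 * sqrt(3955)/ 38013412553+24010902034 * sqrt(565)/ 114040237659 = 4.71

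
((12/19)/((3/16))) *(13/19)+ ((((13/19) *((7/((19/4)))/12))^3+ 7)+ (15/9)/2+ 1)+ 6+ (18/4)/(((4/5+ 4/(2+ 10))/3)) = 627316071911/21594059379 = 29.05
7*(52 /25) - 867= -21311 /25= -852.44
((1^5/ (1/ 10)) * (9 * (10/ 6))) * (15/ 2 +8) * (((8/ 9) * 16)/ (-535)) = -19840/ 321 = -61.81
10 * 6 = 60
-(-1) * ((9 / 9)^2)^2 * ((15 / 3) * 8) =40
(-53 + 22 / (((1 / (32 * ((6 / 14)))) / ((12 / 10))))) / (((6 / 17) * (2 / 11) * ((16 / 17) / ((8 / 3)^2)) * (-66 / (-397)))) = 1241066861 / 5670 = 218883.04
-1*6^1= -6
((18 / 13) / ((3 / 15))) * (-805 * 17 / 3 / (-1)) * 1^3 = 410550 / 13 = 31580.77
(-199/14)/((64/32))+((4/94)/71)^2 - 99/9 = -5645733371/311795932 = -18.11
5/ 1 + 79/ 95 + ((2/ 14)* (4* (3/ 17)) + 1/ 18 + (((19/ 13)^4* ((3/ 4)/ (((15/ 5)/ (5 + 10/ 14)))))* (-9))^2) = 4006026373789111171/ 1161951310914030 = 3447.67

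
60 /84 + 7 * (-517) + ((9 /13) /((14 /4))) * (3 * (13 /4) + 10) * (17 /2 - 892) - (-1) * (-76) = -7145.76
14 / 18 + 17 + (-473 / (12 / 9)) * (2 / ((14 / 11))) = -136001 / 252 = -539.69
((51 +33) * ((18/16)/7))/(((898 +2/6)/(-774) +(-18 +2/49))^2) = 174763349334/4732430422225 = 0.04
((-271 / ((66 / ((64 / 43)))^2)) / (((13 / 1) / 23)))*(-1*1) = 6382592 / 26176293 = 0.24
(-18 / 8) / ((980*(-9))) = 1 / 3920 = 0.00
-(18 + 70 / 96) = -18.73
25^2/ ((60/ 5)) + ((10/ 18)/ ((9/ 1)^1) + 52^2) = 892991/ 324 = 2756.15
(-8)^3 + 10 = -502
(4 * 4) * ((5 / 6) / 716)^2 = 25 / 1153476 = 0.00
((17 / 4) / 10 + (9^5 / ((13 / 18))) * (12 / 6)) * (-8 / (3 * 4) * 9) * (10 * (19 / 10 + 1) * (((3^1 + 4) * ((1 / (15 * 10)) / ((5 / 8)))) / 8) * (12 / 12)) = -17261248543 / 65000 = -265557.67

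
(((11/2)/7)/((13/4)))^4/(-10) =-117128/342874805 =-0.00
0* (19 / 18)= 0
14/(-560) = -1/40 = -0.02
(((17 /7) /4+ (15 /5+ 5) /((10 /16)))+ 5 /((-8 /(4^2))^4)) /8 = 13077 /1120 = 11.68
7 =7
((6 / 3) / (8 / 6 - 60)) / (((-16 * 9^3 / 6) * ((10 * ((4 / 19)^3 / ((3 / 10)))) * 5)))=6859 / 608256000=0.00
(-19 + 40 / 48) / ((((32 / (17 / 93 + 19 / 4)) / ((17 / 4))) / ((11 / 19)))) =-37402805 / 5428224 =-6.89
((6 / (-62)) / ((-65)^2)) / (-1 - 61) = 3 / 8120450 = 0.00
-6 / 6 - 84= -85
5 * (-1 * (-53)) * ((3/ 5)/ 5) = 159/ 5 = 31.80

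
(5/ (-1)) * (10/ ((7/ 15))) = -750/ 7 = -107.14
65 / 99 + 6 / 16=817 / 792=1.03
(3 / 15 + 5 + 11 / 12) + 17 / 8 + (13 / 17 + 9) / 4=21793 / 2040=10.68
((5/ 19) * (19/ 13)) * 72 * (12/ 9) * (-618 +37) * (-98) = 27330240/ 13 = 2102326.15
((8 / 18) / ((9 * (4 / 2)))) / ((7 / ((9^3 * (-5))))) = -90 / 7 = -12.86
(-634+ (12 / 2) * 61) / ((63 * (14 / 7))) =-134 / 63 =-2.13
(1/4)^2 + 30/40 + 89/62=1115/496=2.25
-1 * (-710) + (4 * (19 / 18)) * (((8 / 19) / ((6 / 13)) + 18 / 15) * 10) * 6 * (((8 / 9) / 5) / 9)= 2626478 / 3645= 720.57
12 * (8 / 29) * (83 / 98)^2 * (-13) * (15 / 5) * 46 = -296612784 / 69629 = -4259.90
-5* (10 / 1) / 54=-25 / 27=-0.93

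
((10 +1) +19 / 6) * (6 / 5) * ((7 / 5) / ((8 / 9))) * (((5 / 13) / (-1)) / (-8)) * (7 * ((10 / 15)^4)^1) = 833 / 468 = 1.78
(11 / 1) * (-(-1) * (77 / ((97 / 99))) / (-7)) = -11979 / 97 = -123.49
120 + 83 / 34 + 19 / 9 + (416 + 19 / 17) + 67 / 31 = 5158783 / 9486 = 543.83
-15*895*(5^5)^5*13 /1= -52012503147125244140625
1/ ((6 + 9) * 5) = 1/ 75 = 0.01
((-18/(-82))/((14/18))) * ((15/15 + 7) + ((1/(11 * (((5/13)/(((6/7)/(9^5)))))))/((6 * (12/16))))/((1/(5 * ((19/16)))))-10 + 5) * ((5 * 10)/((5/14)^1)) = 818420375/6904359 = 118.54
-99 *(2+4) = -594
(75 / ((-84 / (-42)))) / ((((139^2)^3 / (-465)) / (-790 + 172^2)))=-502095375 / 7212549413161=-0.00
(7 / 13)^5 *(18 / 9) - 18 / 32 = -2803813 / 5940688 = -0.47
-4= -4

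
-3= -3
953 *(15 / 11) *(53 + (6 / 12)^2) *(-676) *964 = -496052338860 / 11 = -45095667169.09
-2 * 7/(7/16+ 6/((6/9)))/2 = -112/151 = -0.74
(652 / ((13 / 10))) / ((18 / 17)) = 473.68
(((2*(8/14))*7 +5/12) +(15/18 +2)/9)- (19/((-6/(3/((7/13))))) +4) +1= 17671/756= 23.37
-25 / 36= -0.69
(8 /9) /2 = 4 /9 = 0.44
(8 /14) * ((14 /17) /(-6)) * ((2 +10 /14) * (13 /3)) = -988 /1071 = -0.92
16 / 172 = 4 / 43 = 0.09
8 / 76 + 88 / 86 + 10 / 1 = 9092 / 817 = 11.13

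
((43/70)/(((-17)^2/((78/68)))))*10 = 1677/68782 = 0.02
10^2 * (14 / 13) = 1400 / 13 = 107.69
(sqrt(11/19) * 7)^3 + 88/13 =157.87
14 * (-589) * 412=-3397352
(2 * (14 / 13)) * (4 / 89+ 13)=32508 / 1157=28.10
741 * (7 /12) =1729 /4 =432.25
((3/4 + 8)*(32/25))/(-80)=-7/50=-0.14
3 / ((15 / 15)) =3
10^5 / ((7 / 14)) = 200000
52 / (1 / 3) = 156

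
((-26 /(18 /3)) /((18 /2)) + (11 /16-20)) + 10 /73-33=-52.66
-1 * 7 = -7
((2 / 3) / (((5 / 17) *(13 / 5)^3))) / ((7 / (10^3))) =850000 / 46137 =18.42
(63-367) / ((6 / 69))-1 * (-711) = -2785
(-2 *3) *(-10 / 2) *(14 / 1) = 420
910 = 910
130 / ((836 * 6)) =65 / 2508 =0.03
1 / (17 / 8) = 8 / 17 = 0.47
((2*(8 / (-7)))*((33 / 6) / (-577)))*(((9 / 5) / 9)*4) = 352 / 20195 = 0.02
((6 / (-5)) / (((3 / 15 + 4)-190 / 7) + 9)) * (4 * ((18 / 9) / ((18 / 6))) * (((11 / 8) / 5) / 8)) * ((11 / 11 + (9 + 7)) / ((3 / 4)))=1309 / 7320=0.18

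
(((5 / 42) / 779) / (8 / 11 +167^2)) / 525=11 / 1053932991930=0.00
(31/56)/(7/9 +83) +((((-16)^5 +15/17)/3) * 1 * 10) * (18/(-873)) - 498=14949490241429/208882128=71569.03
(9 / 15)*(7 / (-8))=-21 / 40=-0.52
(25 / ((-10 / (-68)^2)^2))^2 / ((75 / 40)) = 228581619826688 / 15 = 15238774655112.53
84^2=7056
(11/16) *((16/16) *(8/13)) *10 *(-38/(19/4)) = -440/13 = -33.85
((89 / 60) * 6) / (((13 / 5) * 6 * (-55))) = -89 / 8580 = -0.01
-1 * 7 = -7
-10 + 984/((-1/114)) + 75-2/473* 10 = -112111.04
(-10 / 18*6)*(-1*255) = 850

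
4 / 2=2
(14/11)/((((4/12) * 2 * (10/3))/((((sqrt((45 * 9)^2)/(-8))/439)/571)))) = -5103/44117744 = -0.00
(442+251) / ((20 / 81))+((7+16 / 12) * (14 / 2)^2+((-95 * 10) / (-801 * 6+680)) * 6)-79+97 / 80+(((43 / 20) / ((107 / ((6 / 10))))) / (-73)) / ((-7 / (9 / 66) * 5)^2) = 4497916686068095973 / 1433106860955000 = 3138.58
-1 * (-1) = 1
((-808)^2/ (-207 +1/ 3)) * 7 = -3427536/ 155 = -22113.14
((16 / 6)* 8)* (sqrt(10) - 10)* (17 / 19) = -130.52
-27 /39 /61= -9 /793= -0.01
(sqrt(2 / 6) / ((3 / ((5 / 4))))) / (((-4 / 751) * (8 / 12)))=-3755 * sqrt(3) / 96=-67.75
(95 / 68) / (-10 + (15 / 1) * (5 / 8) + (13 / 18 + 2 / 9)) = 1710 / 391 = 4.37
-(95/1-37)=-58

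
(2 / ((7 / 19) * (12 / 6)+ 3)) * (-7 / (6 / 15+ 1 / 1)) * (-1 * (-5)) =-950 / 71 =-13.38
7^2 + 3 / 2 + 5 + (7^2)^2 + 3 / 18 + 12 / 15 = 2457.47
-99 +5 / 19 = -1876 / 19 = -98.74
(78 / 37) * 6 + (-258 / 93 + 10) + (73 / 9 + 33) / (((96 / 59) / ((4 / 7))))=29753281 / 867132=34.31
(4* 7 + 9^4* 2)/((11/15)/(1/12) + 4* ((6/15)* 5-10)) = -32875/58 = -566.81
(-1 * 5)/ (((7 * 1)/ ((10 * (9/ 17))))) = -450/ 119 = -3.78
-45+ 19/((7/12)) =-87/7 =-12.43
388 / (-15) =-388 / 15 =-25.87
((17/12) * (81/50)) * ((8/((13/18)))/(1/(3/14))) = 12393/2275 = 5.45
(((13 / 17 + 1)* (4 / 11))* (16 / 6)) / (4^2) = 20 / 187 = 0.11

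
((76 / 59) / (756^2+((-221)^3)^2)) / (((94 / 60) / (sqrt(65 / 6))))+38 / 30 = 380 * sqrt(390) / 323075119636610461+19 / 15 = 1.27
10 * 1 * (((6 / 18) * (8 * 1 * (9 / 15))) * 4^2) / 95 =256 / 95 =2.69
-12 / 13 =-0.92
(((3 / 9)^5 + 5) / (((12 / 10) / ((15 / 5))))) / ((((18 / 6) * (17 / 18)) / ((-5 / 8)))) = -3800 / 1377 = -2.76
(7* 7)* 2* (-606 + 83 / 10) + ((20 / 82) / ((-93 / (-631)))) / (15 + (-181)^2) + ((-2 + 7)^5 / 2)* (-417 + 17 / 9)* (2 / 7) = -1600220103087577 / 6561181620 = -243892.06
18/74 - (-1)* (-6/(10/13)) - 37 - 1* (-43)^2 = -350308/185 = -1893.56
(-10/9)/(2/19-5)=190/837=0.23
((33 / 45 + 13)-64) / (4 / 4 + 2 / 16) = -6032 / 135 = -44.68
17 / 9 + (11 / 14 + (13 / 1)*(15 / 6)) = 2216 / 63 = 35.17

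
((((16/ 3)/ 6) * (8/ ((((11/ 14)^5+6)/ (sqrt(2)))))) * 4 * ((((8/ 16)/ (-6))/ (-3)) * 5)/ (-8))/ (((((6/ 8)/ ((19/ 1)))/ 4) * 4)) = -326996992 * sqrt(2)/ 164656557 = -2.81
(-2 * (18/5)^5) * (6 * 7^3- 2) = -7769903616/3125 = -2486369.16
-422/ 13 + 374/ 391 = -9420/ 299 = -31.51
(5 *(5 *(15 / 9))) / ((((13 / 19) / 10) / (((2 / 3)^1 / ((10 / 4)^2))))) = 7600 / 117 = 64.96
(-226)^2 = 51076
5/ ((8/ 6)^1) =15/ 4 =3.75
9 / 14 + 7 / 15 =233 / 210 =1.11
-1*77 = -77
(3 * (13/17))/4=39/68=0.57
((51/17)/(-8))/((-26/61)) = 183/208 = 0.88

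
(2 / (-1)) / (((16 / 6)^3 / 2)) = -27 / 128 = -0.21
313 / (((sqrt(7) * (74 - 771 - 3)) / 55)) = -3443 * sqrt(7) / 980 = -9.30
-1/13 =-0.08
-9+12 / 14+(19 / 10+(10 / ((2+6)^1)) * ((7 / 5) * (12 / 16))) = -2761 / 560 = -4.93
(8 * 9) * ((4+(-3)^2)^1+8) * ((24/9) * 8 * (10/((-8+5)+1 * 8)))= 64512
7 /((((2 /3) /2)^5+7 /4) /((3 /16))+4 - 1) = 5103 /9007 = 0.57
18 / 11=1.64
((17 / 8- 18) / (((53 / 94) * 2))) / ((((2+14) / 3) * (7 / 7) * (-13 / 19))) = 340233 / 88192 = 3.86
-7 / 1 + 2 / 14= -6.86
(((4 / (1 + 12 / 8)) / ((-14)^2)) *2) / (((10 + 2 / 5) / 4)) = 4 / 637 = 0.01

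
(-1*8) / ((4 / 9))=-18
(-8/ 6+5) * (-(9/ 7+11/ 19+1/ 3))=-9647/ 1197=-8.06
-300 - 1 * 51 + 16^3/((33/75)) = 98539/11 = 8958.09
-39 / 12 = -13 / 4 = -3.25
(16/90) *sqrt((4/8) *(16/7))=0.19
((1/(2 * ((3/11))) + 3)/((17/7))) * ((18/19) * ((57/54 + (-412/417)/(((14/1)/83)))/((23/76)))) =-4877858/163047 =-29.92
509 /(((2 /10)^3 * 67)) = 63625 /67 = 949.63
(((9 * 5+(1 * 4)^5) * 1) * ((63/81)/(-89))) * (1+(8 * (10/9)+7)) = -1137416/7209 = -157.78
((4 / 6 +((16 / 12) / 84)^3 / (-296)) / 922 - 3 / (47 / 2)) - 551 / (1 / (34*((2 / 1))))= -37468.13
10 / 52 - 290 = -289.81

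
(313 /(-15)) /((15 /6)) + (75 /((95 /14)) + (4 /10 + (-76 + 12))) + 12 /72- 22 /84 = -608368 /9975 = -60.99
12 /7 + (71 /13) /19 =2.00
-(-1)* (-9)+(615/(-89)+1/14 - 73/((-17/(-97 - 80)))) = -16435061/21182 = -775.90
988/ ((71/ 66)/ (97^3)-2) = -494.00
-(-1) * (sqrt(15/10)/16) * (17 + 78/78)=9 * sqrt(6)/16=1.38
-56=-56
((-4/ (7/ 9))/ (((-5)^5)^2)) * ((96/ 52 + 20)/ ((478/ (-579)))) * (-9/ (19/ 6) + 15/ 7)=-275265864/ 28248212890625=-0.00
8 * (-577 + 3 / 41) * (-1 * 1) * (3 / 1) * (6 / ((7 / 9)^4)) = 227018.42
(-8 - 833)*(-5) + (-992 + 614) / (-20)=42239 / 10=4223.90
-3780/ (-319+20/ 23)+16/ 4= 4304/ 271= 15.88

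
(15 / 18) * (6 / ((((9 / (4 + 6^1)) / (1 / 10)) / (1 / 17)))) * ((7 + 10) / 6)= 5 / 54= 0.09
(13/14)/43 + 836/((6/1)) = 251675/1806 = 139.35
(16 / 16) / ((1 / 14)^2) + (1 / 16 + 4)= 3201 / 16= 200.06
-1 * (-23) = 23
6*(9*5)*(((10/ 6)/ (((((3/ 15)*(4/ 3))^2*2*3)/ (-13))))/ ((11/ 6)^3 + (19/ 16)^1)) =-1865.55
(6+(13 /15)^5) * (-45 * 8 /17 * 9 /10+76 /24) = -103.12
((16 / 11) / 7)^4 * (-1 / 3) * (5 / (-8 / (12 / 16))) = 10240 / 35153041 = 0.00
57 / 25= 2.28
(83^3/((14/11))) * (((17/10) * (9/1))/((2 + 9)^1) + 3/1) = 39453303/20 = 1972665.15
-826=-826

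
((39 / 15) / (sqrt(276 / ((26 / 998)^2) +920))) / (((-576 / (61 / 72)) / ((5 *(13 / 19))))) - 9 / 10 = -9 / 10 - 134017 *sqrt(17219939) / 27137521787904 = -0.90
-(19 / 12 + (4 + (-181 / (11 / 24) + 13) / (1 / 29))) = 1461211 / 132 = 11069.78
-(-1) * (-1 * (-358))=358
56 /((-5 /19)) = -1064 /5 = -212.80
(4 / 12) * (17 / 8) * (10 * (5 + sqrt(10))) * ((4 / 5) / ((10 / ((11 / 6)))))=187 * sqrt(10) / 180 + 187 / 36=8.48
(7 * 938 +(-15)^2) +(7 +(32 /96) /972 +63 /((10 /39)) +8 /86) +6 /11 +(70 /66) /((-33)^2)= 5878199638243 /834457140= 7044.34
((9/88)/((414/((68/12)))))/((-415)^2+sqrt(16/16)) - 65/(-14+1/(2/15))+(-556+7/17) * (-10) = 197898916913569/35555713248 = 5565.88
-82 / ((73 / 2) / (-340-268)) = 1365.92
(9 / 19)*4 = 36 / 19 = 1.89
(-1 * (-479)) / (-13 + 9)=-479 / 4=-119.75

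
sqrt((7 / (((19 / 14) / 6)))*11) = 14*sqrt(627) / 19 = 18.45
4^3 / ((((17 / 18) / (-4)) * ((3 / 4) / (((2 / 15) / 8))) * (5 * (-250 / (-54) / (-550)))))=304128 / 2125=143.12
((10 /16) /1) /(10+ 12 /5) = 25 /496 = 0.05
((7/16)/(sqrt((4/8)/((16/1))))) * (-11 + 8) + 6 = 6 - 21 * sqrt(2)/4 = -1.42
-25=-25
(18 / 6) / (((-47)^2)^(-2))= 14639043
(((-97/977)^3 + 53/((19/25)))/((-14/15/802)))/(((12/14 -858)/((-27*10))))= -6689160488089863/354378436540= -18875.75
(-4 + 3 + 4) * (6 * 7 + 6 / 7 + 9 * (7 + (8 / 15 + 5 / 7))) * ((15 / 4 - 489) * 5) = -11931327 / 14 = -852237.64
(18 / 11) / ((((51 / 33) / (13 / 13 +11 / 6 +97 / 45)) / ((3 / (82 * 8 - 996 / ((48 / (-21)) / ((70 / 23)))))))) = 61962 / 7750385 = 0.01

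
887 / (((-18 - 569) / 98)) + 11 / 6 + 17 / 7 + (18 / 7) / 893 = -3166352971 / 22016022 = -143.82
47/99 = 0.47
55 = 55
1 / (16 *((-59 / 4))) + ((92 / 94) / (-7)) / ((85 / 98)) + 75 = 70555521 / 942820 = 74.83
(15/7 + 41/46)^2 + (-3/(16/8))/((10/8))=4150541/518420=8.01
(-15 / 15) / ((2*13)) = -1 / 26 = -0.04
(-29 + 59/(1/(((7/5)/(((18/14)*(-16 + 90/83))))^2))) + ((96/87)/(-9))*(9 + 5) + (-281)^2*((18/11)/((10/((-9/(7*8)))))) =-29204123009434379/13860695910600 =-2106.97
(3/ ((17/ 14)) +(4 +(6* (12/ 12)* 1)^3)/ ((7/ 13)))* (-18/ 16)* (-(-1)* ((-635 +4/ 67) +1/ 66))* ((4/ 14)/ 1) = 205999281069/ 2455684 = 83886.72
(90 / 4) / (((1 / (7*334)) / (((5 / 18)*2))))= 29225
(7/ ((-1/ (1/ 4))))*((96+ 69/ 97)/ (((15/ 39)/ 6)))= -2561013/ 970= -2640.22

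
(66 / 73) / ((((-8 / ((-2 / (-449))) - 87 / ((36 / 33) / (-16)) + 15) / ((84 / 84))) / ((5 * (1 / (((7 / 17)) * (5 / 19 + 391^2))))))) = -3553 / 24986123764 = -0.00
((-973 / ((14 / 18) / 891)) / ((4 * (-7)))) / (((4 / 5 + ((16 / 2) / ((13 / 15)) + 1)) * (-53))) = -24150555 / 354676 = -68.09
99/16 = 6.19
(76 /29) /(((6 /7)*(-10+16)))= 133 /261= 0.51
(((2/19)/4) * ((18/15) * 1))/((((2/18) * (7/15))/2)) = 162/133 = 1.22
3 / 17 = 0.18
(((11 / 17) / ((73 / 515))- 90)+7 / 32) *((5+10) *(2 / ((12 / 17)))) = -16920565 / 4672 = -3621.70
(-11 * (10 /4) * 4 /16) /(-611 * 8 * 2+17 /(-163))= 1793 /2549608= 0.00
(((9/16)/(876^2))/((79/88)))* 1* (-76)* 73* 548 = -28633/11534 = -2.48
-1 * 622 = -622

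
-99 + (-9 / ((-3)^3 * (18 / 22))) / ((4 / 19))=-10483 / 108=-97.06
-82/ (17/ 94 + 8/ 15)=-114.82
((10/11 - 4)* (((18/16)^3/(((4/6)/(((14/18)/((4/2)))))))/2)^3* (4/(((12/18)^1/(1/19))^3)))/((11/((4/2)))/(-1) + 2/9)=20331439842231/246278750512087040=0.00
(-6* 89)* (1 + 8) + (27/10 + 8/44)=-528343/110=-4803.12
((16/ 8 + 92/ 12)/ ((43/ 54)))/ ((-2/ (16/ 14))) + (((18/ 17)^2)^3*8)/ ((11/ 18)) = 919834152264/ 79919490959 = 11.51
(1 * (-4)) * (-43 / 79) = 172 / 79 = 2.18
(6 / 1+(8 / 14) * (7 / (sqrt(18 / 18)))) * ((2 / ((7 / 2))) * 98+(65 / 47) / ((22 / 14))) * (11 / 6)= 147035 / 141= 1042.80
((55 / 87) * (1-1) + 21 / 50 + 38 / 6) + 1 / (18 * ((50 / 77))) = 1231 / 180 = 6.84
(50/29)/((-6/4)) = -100/87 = -1.15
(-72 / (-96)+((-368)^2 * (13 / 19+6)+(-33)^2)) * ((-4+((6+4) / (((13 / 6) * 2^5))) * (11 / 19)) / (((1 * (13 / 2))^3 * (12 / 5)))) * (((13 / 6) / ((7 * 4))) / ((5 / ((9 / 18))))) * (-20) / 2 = 2665242452035 / 6395695488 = 416.72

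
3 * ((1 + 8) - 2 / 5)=129 / 5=25.80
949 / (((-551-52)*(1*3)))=-949 / 1809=-0.52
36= 36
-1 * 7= -7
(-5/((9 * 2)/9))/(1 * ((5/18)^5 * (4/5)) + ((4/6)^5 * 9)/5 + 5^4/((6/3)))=-5904900/738675497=-0.01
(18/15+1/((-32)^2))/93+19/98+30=704780021/23331840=30.21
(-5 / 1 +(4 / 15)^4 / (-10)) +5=-128 / 253125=-0.00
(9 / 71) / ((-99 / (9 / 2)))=-9 / 1562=-0.01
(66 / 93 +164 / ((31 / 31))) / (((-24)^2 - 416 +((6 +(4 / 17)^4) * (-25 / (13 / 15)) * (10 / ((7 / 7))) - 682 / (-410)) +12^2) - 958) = -1136511172290 / 16449739250527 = -0.07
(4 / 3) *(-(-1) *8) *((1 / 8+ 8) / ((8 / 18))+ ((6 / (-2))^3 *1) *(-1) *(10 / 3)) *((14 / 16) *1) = 8085 / 8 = 1010.62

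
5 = 5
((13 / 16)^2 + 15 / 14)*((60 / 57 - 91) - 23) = -3329519 / 17024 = -195.58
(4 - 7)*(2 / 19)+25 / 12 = 403 / 228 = 1.77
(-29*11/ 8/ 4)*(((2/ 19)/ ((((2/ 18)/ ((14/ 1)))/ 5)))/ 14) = -14355/ 304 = -47.22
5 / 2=2.50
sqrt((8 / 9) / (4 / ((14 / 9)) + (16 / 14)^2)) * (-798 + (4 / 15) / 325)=-382.07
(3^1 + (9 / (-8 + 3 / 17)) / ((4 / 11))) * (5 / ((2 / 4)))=-435 / 266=-1.64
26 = 26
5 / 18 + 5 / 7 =0.99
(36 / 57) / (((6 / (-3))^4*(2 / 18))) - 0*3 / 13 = 27 / 76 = 0.36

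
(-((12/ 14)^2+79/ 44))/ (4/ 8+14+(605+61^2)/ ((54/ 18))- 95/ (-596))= -812795/ 467943091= -0.00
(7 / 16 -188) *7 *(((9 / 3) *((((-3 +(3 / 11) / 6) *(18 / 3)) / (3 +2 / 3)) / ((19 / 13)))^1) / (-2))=-479274705 / 73568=-6514.72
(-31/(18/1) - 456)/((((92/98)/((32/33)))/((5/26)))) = -734020/8073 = -90.92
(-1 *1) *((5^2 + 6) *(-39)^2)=-47151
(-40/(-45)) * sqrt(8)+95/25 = 16 * sqrt(2)/9+19/5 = 6.31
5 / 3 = 1.67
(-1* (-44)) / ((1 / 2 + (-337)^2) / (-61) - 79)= -5368 / 236777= -0.02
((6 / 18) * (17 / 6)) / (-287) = -17 / 5166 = -0.00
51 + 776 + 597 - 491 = 933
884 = 884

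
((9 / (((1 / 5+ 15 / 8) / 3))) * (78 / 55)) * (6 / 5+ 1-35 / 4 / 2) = -183222 / 4565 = -40.14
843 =843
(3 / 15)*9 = 9 / 5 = 1.80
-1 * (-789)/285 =263/95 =2.77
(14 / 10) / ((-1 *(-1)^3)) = 1.40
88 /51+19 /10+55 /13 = 52087 /6630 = 7.86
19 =19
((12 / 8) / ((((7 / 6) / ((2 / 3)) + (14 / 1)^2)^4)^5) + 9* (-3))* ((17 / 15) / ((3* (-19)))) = 1406763529865150055307222070078596676806053736038317848198457 / 2620441869356652063807570522695425182285786371069177474868285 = 0.54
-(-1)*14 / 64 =7 / 32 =0.22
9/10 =0.90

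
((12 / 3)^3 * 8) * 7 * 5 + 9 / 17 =304649 / 17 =17920.53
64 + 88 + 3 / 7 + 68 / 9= 10079 / 63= 159.98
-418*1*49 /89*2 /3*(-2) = 81928 /267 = 306.85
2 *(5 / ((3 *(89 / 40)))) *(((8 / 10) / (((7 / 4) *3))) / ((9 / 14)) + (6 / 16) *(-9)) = -4.70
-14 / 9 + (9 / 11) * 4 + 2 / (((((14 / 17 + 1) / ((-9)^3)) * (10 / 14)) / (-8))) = 8956.66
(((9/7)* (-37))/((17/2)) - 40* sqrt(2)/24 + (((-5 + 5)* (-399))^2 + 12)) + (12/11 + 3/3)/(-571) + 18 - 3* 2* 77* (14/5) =-1271.56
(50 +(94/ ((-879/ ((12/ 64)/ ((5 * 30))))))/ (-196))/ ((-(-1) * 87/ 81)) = 31011120423/ 666164800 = 46.55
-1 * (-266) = 266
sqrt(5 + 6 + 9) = 2 * sqrt(5) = 4.47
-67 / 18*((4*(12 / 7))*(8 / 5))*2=-8576 / 105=-81.68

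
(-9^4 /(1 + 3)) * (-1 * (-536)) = -879174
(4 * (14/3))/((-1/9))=-168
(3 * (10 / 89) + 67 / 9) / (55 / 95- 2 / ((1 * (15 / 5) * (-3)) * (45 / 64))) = 5329215 / 612943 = 8.69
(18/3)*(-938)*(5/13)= -28140/13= -2164.62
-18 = -18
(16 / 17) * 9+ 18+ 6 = 552 / 17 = 32.47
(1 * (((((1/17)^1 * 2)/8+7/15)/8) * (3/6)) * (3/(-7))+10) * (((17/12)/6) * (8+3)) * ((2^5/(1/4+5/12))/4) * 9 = 12550197/4480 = 2801.38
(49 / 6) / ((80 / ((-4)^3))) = -98 / 15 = -6.53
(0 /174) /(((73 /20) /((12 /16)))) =0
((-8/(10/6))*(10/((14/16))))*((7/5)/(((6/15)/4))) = -768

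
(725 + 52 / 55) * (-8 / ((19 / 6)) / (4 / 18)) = -8624232 / 1045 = -8252.85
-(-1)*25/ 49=25/ 49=0.51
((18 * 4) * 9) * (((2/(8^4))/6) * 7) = 189/512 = 0.37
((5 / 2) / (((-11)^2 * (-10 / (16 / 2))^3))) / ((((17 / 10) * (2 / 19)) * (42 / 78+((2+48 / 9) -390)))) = 23712 / 153277355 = 0.00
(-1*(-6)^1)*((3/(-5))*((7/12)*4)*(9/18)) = -21/5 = -4.20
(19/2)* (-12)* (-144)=16416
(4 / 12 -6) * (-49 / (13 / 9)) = 2499 / 13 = 192.23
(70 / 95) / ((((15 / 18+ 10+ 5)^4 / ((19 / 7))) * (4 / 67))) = 43416 / 81450625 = 0.00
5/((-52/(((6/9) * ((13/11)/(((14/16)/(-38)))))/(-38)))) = -0.09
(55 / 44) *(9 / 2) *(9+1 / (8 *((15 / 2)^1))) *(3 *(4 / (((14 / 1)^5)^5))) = 4869 / 359990366446786984916121812992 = 0.00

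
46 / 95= 0.48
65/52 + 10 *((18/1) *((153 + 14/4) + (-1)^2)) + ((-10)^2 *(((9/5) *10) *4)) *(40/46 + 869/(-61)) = -381382385/5612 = -67958.37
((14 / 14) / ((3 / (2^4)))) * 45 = 240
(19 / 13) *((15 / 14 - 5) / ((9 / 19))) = -12.12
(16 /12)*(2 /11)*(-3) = -8 /11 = -0.73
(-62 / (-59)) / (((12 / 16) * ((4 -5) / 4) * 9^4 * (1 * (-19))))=992 / 22064643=0.00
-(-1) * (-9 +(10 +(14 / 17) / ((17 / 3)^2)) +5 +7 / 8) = 271223 / 39304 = 6.90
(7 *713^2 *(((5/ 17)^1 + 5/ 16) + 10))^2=105401267722157922025/ 73984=1424649488026572.26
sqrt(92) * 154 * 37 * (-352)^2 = 1412009984 * sqrt(23) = 6771761992.50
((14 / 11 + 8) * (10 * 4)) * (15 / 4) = 15300 / 11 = 1390.91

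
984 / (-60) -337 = -1767 / 5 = -353.40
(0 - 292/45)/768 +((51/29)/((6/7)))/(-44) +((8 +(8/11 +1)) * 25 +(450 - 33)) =1819414913/2756160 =660.13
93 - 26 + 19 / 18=1225 / 18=68.06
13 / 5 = 2.60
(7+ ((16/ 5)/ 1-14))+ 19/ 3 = 38/ 15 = 2.53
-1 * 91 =-91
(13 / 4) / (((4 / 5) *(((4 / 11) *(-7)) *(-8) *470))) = 143 / 336896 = 0.00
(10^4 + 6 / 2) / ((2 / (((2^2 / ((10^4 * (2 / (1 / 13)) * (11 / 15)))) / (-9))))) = -0.01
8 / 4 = 2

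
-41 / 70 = -0.59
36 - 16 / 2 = 28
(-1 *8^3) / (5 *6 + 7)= -13.84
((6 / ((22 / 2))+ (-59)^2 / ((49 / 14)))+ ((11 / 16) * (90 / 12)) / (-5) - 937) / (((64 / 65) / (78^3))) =542343829365 / 19712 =27513384.20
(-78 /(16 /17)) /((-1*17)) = 39 /8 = 4.88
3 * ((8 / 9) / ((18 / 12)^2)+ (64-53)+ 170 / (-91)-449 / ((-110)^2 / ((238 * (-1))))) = 818689051 / 14864850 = 55.08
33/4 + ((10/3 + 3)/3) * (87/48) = 1739/144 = 12.08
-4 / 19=-0.21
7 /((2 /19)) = 66.50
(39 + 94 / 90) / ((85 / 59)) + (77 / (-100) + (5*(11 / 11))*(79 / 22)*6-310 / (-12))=1589803 / 9900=160.59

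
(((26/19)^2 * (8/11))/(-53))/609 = -5408/128171967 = -0.00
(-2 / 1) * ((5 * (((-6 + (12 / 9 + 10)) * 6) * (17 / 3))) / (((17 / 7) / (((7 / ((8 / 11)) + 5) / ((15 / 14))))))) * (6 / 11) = -61152 / 11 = -5559.27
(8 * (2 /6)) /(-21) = -8 /63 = -0.13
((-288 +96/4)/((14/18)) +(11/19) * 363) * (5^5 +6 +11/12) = -30769739/76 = -404864.99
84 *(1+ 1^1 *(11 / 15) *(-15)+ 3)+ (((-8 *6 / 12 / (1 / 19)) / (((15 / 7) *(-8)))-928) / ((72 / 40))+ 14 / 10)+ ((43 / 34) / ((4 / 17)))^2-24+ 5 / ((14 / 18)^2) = -459996161 / 423360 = -1086.54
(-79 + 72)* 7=-49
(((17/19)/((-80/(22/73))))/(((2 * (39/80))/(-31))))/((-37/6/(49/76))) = -284053/25351586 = -0.01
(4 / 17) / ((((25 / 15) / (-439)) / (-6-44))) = 52680 / 17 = 3098.82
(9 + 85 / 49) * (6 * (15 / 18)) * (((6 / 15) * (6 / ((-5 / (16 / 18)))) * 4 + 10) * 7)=327172 / 105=3115.92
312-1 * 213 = 99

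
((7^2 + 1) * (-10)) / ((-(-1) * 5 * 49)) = -100 / 49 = -2.04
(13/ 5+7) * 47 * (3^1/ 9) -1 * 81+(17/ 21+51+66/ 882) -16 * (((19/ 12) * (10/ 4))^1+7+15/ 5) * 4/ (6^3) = 2324813/ 19845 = 117.15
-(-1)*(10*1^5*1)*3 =30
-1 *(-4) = 4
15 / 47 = 0.32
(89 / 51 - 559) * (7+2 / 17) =-3438820 / 867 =-3966.34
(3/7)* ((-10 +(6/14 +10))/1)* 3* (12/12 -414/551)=3699/26999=0.14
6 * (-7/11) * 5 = -210/11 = -19.09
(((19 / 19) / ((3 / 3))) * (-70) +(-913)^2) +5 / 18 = 15002987 / 18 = 833499.28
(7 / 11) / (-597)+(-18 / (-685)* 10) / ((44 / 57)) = 305302 / 899679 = 0.34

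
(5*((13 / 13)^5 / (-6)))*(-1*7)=35 / 6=5.83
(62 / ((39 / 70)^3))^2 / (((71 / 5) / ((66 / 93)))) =1604732360000000 / 249830807031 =6423.28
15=15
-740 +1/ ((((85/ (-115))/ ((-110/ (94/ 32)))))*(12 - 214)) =-59737500/ 80699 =-740.25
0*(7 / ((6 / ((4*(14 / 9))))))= 0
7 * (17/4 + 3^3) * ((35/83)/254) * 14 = 214375/42164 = 5.08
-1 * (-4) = 4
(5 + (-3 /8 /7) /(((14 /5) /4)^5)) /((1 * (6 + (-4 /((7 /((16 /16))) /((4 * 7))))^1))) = -0.47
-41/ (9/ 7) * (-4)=1148/ 9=127.56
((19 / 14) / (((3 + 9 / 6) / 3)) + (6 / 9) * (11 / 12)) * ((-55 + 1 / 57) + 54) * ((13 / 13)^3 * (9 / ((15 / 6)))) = -1528 / 285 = -5.36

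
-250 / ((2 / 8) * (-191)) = 1000 / 191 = 5.24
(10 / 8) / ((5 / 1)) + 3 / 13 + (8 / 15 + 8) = 7031 / 780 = 9.01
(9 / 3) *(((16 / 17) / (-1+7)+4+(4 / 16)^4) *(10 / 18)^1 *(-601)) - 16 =-163867303 / 39168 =-4183.70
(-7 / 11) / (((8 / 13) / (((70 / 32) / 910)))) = -7 / 2816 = -0.00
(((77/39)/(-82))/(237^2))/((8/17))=-1309/1437027696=-0.00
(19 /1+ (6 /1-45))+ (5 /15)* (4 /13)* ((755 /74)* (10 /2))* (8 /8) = -21310 /1443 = -14.77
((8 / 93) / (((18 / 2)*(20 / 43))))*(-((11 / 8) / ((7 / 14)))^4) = -629563 / 535680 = -1.18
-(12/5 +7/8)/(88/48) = -393/220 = -1.79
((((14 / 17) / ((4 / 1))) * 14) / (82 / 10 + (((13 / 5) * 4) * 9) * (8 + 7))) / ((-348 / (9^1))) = -735 / 13924292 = -0.00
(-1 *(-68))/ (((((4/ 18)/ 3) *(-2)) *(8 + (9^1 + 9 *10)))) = -459/ 107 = -4.29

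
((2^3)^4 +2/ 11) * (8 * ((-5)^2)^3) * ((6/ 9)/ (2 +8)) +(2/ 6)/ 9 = 34134848.52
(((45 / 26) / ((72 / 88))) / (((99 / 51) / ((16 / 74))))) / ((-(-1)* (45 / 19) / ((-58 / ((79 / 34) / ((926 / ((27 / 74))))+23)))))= -4718570048 / 18809353251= -0.25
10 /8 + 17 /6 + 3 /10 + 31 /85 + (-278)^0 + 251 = 261883 /1020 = 256.75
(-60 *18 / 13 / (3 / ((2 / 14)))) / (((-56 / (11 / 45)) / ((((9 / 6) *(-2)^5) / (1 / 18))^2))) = 8211456 / 637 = 12890.83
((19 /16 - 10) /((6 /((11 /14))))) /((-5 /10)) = 517 /224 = 2.31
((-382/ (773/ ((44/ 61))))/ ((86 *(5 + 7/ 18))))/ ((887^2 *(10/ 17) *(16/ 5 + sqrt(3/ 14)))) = -26183808/ 49361396900552693 + 584460 *sqrt(42)/ 49361396900552693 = -0.00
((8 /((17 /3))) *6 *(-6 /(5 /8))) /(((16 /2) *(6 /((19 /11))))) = -2736 /935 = -2.93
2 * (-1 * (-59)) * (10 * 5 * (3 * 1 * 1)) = 17700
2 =2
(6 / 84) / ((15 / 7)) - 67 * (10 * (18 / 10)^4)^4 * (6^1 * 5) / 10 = -35755877564036295811 / 1464843750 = -24409345750.38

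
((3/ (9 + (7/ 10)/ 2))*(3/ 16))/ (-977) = -45/ 730796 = -0.00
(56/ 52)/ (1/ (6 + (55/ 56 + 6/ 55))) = 21841/ 2860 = 7.64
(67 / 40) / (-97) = -67 / 3880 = -0.02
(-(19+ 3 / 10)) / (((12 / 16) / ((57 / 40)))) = -3667 / 100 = -36.67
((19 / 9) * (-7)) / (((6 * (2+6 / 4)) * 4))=-19 / 108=-0.18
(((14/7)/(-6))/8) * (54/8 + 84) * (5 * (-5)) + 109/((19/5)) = 123.22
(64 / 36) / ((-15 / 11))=-176 / 135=-1.30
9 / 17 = 0.53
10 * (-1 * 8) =-80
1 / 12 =0.08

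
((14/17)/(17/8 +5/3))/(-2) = -24/221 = -0.11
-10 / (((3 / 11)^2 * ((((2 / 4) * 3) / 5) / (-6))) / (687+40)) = 17593400 / 9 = 1954822.22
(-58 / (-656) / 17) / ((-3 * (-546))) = 29 / 9133488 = 0.00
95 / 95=1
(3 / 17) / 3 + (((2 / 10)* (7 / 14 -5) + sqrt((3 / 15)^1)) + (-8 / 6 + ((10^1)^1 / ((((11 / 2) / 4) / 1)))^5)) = sqrt(5) / 5 + 1670989394441 / 82136010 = 20344.62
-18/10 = -9/5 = -1.80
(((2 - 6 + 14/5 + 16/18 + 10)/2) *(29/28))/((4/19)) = 60059/2520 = 23.83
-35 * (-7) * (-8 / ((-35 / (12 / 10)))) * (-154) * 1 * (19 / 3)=-327712 / 5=-65542.40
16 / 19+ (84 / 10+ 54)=6008 / 95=63.24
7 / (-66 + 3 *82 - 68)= 1 / 16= 0.06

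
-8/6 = -4/3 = -1.33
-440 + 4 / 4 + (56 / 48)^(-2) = -21475 / 49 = -438.27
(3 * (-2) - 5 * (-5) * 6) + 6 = 150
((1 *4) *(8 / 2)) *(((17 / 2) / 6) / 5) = 68 / 15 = 4.53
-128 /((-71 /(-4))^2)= -2048 /5041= -0.41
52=52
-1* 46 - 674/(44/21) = -8089/22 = -367.68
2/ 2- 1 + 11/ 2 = 11/ 2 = 5.50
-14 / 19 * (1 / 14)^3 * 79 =-79 / 3724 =-0.02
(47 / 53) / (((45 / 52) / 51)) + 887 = 746713 / 795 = 939.26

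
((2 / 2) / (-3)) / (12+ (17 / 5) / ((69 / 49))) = -115 / 4973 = -0.02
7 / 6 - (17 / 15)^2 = -53 / 450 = -0.12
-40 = -40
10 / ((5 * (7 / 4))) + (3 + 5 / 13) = 412 / 91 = 4.53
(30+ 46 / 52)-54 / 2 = 101 / 26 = 3.88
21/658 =0.03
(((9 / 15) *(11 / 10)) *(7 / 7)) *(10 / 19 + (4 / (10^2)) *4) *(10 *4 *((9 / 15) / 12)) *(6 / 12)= 5379 / 11875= 0.45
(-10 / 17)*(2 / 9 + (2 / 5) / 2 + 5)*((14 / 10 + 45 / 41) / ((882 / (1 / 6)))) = -62464 / 41495895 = -0.00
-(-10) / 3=10 / 3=3.33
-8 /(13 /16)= -128 /13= -9.85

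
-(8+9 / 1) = -17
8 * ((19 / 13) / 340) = 38 / 1105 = 0.03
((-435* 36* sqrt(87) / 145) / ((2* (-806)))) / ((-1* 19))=-27* sqrt(87) / 7657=-0.03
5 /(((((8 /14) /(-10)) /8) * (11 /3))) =-2100 /11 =-190.91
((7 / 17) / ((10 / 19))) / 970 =133 / 164900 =0.00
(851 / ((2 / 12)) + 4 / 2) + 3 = 5111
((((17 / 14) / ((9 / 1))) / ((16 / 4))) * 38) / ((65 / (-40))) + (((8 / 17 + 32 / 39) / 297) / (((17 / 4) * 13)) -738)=-225050783156 / 304621317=-738.79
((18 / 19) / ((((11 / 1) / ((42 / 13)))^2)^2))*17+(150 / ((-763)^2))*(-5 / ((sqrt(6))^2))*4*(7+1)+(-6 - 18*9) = -776540232926877304 / 4625373700758811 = -167.89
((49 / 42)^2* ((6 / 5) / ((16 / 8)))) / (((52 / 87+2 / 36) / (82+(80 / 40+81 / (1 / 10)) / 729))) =8609839 / 82863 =103.90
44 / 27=1.63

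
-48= -48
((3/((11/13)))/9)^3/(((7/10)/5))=109850/251559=0.44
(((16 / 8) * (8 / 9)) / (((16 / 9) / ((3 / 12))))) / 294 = 0.00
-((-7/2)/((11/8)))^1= 28/11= 2.55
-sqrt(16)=-4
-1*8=-8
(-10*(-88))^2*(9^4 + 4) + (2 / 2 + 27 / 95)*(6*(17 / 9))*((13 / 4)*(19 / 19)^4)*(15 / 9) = 869353069481 / 171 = 5083936078.84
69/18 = 23/6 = 3.83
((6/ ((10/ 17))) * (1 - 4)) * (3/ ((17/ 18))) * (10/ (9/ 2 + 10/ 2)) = -1944/ 19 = -102.32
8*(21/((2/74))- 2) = 6200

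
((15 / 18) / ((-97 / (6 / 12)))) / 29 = -5 / 33756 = -0.00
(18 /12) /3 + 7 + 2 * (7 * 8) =239 /2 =119.50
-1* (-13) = 13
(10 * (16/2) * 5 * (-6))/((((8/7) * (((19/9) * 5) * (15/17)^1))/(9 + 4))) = -55692/19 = -2931.16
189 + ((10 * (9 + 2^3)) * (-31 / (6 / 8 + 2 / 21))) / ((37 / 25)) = -10570497 / 2627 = -4023.79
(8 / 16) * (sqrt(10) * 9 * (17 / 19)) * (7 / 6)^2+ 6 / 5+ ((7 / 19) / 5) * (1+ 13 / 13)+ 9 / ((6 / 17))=833 * sqrt(10) / 152+ 5101 / 190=44.18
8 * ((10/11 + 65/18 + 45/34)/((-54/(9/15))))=-7868/15147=-0.52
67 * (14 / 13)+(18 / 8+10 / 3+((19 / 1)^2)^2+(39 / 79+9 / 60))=130399.38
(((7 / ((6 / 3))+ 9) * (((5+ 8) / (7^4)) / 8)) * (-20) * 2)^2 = 2640625 / 23059204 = 0.11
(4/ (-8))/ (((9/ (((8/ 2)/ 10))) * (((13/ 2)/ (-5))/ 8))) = 16/ 117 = 0.14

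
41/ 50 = 0.82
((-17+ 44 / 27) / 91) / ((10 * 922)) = -0.00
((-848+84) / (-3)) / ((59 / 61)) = 46604 / 177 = 263.30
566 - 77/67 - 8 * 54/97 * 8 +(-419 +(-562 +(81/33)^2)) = -350531055/786379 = -445.75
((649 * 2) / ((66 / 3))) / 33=59 / 33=1.79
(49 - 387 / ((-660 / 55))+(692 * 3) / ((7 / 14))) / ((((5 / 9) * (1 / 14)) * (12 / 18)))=160016.85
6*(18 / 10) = 54 / 5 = 10.80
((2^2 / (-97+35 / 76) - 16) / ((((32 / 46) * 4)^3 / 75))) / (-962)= 72962325 / 1256972288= 0.06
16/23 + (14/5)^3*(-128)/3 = -8072336/8625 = -935.92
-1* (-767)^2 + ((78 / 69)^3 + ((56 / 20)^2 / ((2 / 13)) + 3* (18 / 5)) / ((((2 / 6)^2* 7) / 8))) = -1251243989169 / 2129225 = -587652.31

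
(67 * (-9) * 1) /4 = -603 /4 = -150.75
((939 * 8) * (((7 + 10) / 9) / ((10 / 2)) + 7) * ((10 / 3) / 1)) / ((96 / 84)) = 1454824 / 9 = 161647.11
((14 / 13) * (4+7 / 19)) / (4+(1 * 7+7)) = 0.26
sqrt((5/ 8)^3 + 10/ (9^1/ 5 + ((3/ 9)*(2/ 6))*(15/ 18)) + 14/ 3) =sqrt(24533129418)/ 49056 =3.19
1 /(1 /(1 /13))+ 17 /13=18 /13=1.38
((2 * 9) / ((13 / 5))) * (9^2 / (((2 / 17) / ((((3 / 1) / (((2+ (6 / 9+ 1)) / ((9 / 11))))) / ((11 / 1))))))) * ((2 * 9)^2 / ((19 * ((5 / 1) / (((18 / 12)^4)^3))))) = 43211719081593 / 336647168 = 128359.07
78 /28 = 39 /14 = 2.79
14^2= 196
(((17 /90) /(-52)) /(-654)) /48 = 17 /146914560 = 0.00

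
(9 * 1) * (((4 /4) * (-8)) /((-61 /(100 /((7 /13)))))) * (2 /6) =31200 /427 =73.07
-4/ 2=-2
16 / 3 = 5.33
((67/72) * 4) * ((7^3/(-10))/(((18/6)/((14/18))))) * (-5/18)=160867/17496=9.19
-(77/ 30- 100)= 2923/ 30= 97.43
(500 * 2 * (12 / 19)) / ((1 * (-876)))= -1000 / 1387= -0.72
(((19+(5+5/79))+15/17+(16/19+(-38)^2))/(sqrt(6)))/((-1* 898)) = -18752287* sqrt(6)/68742798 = -0.67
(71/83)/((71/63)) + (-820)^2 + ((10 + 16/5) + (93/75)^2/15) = 523222191638/778125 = 672414.06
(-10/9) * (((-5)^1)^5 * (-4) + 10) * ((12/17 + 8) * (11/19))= -22629200/323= -70059.44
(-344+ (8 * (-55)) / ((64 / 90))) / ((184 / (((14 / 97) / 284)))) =-0.00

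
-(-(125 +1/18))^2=-5067001/324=-15638.89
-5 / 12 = -0.42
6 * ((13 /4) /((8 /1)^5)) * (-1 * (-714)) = 13923 /32768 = 0.42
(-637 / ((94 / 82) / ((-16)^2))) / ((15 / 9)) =-20057856 / 235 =-85352.58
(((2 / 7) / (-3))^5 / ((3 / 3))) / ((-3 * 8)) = 4 / 12252303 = 0.00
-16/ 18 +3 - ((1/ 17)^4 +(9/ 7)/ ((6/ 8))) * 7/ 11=8435558/ 8268579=1.02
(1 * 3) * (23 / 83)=69 / 83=0.83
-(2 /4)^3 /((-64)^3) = 1 /2097152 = 0.00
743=743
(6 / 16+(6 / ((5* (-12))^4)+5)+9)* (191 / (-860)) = -5930550191 / 1857600000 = -3.19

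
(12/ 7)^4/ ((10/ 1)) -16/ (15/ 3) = -28048/ 12005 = -2.34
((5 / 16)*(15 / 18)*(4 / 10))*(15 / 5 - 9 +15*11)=265 / 16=16.56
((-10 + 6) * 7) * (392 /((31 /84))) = -921984 /31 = -29741.42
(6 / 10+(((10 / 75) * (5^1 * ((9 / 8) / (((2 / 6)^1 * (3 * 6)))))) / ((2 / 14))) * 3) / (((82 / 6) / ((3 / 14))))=1161 / 22960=0.05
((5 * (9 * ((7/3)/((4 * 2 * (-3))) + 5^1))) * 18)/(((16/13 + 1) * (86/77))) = 15900885/9976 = 1593.91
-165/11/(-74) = 15/74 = 0.20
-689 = -689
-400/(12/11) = -1100/3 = -366.67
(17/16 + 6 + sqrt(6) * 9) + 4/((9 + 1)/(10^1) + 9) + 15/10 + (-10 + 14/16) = -13/80 + 9 * sqrt(6) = 21.88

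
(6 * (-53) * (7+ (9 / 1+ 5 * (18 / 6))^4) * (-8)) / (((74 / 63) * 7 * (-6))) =-17109242.27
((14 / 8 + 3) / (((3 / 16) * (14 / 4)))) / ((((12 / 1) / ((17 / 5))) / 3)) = 6.15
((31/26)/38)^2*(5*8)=4805/122018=0.04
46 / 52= 23 / 26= 0.88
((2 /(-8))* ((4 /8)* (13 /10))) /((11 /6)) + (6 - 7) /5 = -127 /440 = -0.29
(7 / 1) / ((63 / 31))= 31 / 9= 3.44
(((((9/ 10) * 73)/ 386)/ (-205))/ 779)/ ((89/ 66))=-21681/ 27430810150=-0.00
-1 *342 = -342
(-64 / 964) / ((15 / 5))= -16 / 723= -0.02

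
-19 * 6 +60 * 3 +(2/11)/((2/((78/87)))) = 21080/319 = 66.08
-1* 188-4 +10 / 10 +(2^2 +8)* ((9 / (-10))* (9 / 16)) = -7883 / 40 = -197.08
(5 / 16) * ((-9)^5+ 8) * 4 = -295205 / 4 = -73801.25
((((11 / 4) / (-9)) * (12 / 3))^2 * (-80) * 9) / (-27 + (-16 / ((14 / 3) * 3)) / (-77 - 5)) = 555632 / 13941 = 39.86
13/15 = 0.87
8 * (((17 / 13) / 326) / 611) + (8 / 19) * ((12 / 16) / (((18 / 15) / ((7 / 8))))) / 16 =45480191 / 3148732288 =0.01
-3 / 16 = -0.19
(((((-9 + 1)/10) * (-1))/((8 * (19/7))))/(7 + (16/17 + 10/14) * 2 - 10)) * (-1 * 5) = -833/1406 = -0.59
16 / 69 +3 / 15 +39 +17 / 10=41.13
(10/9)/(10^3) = 1/900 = 0.00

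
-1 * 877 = -877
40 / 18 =20 / 9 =2.22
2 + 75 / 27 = 43 / 9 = 4.78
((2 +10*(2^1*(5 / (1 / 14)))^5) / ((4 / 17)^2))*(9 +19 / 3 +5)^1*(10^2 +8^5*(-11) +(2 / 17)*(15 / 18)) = -5124849463782849719491 / 72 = -71178464774761801659.60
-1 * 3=-3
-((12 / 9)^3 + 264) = -7192 / 27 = -266.37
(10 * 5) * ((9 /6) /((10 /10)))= 75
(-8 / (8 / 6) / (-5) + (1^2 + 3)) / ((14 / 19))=247 / 35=7.06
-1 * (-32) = 32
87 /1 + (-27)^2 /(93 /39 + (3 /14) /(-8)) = 1360095 /3433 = 396.18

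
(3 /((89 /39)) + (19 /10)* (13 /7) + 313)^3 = 7764309233424190747 /241804367000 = 32109880.11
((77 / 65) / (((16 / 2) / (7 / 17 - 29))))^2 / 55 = 31827411 / 97682000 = 0.33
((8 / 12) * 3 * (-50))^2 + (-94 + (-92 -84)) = 9730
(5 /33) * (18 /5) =6 /11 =0.55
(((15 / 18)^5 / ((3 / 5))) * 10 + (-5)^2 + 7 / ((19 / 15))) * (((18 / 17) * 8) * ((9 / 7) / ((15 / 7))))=1649899 / 8721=189.19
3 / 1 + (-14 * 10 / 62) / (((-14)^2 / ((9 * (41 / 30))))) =2481 / 868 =2.86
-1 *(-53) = 53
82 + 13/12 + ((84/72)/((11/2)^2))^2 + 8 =48008623/527076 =91.08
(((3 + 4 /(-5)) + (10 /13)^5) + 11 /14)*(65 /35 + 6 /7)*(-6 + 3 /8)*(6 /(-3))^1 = 14466640527 /145546856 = 99.40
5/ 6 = 0.83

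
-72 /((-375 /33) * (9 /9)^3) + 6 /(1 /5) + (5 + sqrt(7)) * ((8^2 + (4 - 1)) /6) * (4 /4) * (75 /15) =335 * sqrt(7) /6 + 236627 /750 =463.22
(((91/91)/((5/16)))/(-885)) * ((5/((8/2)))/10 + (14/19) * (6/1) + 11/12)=-4982/252225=-0.02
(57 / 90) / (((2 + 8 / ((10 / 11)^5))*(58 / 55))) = 653125 / 16186437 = 0.04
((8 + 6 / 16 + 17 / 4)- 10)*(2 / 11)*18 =189 / 22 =8.59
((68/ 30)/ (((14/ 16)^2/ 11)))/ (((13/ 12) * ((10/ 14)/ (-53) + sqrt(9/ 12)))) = 20297728/ 37566893 + 537889792 * sqrt(3)/ 26833495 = 35.26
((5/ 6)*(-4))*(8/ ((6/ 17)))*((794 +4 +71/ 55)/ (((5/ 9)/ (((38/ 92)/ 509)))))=-56797612/ 643885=-88.21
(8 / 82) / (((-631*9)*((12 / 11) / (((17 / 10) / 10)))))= -187 / 69851700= -0.00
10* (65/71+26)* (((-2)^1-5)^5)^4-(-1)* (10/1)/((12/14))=4574490626842096019815/213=21476481816160075210.40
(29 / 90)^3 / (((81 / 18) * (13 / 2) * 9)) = 24389 / 191909250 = 0.00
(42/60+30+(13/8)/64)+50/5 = 104257/2560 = 40.73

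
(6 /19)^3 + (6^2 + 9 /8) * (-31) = -63149085 /54872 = -1150.84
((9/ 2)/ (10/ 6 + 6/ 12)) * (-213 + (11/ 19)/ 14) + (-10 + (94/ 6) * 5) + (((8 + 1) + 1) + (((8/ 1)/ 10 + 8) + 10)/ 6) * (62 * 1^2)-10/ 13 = 7599509/ 17290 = 439.53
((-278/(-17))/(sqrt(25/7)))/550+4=139 * sqrt(7)/23375+4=4.02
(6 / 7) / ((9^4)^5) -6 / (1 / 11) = -1872280480694767035352 / 28367886071132833869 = -66.00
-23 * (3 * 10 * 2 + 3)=-1449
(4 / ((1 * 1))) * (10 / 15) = 8 / 3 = 2.67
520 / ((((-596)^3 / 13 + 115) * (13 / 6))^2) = 18720 / 44819955891832081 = 0.00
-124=-124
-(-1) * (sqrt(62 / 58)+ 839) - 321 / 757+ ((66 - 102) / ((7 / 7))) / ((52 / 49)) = sqrt(899) / 29+ 7918589 / 9841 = 805.69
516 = 516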